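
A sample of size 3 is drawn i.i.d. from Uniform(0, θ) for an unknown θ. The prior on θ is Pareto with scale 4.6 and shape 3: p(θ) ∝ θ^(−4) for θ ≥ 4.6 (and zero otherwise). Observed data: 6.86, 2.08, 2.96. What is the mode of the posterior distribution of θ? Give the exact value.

θ̂_MAP = 6.86

The Uniform(0, θ) likelihood is θ^(−n) for θ ≥ max(xᵢ), zero otherwise. Here max(xᵢ) = 6.86.
Posterior ∝ θ^(−4) · θ^(−3) = θ^(−7) on θ ≥ max(4.6, 6.86) = 6.86.
This density is strictly decreasing in θ, so the posterior mode lies at the lower boundary of the support.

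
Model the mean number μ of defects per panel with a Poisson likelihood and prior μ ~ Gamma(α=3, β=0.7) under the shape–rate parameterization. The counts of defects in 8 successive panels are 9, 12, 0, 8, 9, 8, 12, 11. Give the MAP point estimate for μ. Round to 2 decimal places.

Σxᵢ = 9+12+0+8+9+8+12+11 = 69, with n = 8.
Posterior ∝ μ^2e^(−0.7μ) · μ^69e^(−8μ) = μ^71e^(−8.7μ), i.e. Gamma(shape=72, rate=8.7).
The mode of a Gamma(a, b) with a ≥ 1 (shape–rate) is (a−1)/b = 71/8.7 ≈ 8.16.

μ̂_MAP = 8.16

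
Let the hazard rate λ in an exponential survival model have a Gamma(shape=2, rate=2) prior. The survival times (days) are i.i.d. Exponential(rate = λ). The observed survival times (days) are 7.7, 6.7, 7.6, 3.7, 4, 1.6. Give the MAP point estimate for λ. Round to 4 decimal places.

λ̂_MAP = 0.2102

The Exponential(rate=λ) likelihood is ∝ λ^n e^(−λΣtᵢ). Here n = 6 and Σtᵢ = 7.7 + 6.7 + 7.6 + 3.7 + 4 + 1.6 = 31.3.
Posterior ∝ λe^(−2λ) · λ^6e^(−31.3λ) = λ^7e^(−33.3λ), i.e. Gamma(8, 33.3).
Mode = (a−1)/b = 7/33.3 ≈ 0.2102.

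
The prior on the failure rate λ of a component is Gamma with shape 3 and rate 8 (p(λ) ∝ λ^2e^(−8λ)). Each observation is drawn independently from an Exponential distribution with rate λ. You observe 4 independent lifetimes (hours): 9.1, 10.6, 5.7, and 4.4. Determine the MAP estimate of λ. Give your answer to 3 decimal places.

λ̂_MAP = 0.159

The Exponential(rate=λ) likelihood is ∝ λ^n e^(−λΣtᵢ). Here n = 4 and Σtᵢ = 9.1 + 10.6 + 5.7 + 4.4 = 29.8.
Posterior ∝ λ^2e^(−8λ) · λ^4e^(−29.8λ) = λ^6e^(−37.8λ), i.e. Gamma(7, 37.8).
Mode = (a−1)/b = 6/37.8 ≈ 0.159.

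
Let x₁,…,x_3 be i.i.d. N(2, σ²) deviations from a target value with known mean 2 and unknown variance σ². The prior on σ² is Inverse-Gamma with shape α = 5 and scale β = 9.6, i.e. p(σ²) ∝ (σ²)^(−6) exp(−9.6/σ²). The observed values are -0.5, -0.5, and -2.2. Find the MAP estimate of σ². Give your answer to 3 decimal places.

Sum of squared deviations about the known mean: SS = (-0.5−2)² + (-0.5−2)² + (-2.2−2)² = 30.14.
The Normal likelihood contributes (σ²)^(−n/2) exp(−SS/(2σ²)), so the posterior is Inverse-Gamma(α + n/2, β + SS/2) = Inverse-Gamma(6.5, 24.67).
The mode of Inverse-Gamma(a, b) is b/(a+1) = 24.67/7.5 ≈ 3.289.

σ̂²_MAP = 3.289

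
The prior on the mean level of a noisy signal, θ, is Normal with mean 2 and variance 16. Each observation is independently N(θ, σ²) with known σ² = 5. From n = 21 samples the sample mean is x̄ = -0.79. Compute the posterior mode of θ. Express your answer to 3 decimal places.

n = 21, x̄ = -0.79.
For a Normal prior and Normal likelihood with known variance, the posterior is Normal; its mode equals its mean, the precision-weighted average.
Prior precision 1/σ₀² = 1/16 = 0.0625; data precision n/σ² = 21/5 = 4.2.
θ̂ = (0.0625·2 + 4.2·(-0.79)) / (0.0625 + 4.2) = (-3.193)/4.2625 = -206/275 ≈ -0.749.

θ̂_MAP = -0.749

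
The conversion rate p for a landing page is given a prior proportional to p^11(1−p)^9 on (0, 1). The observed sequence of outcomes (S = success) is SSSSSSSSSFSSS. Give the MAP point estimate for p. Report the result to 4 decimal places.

The prior density ∝ p^11(1−p)^9 is the kernel of Beta(12, 10).
Data: 12 successes in 13 trials (from the sequence). The binomial likelihood contributes p^12(1−p)^1, so the posterior is Beta(12+12, 10+1) = Beta(24, 11).
For Beta(a, b) with a, b > 1 the mode is (a−1)/(a+b−2) = 23/33 ≈ 0.6970.

p̂_MAP = 0.6970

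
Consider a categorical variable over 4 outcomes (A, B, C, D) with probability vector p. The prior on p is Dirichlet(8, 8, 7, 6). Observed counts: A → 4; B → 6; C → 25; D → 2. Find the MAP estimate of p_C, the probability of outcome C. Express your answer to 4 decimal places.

MAP estimate of p_C = 0.5000

The posterior is Dirichlet(αᵢ + nᵢ) = Dirichlet(12, 14, 32, 8).
For a Dirichlet(a₁,…,a_K) with all aᵢ > 1, the mode has j-th component (aⱼ − 1)/(Σaᵢ − K).
Here Σaᵢ = 66 and K = 4, so p_C = (32 − 1)/(66 − 4) = 31/62 ≈ 0.5000.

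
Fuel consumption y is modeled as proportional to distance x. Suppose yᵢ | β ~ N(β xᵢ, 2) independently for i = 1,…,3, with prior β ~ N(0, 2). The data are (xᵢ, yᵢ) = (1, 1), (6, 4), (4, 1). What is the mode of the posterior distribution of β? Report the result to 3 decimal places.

log p(β | y) = −Σ(yᵢ − βxᵢ)²/(2·2) − β²/(2·2) + const.
Setting the derivative to zero: Σxᵢ(yᵢ − βxᵢ)/2 − β/2 = 0, so β = Σxᵢyᵢ / (Σxᵢ² + σ²/τ²).
Σxᵢyᵢ = 1·1 + 6·4 + 4·1 = 29; Σxᵢ² = 53; σ²/τ² = 1.
β̂_MAP = 29 / (53 + 1) = 29/54 ≈ 0.537.

β̂_MAP = 0.537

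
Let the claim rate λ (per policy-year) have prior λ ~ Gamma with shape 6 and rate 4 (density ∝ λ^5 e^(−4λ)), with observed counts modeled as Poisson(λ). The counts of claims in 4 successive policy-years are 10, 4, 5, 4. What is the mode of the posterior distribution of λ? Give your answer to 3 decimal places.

Σxᵢ = 10+4+5+4 = 23, with n = 4.
Posterior ∝ λ^5e^(−4λ) · λ^23e^(−4λ) = λ^28e^(−8λ), i.e. Gamma(shape=29, rate=8).
The mode of a Gamma(a, b) with a ≥ 1 (shape–rate) is (a−1)/b = 28/8 ≈ 3.500.

λ̂_MAP = 3.500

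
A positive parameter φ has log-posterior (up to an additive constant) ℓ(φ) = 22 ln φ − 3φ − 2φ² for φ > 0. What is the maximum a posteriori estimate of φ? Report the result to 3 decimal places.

ℓ'(φ) = 22/φ − 3 − 4φ. Setting this to zero and multiplying by φ: 4φ² + 3φ − 22 = 0.
φ = (−3 + √(3² + 4·4·22)) / (2·4) = (−3 + √361) / 8 = (−3 + 19)/8 = 2.
ℓ''(φ) = −22/φ² − 4 < 0, confirming a maximum.

φ̂_MAP = 2.000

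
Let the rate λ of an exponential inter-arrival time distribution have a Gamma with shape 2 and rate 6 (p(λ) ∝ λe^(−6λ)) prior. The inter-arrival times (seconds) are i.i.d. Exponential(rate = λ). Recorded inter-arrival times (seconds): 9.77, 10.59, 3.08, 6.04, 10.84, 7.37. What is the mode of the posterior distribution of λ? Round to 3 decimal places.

λ̂_MAP = 0.130

The Exponential(rate=λ) likelihood is ∝ λ^n e^(−λΣtᵢ). Here n = 6 and Σtᵢ = 9.77 + 10.59 + 3.08 + 6.04 + 10.84 + 7.37 = 47.69.
Posterior ∝ λe^(−6λ) · λ^6e^(−47.69λ) = λ^7e^(−53.69λ), i.e. Gamma(8, 53.69).
Mode = (a−1)/b = 7/53.69 ≈ 0.130.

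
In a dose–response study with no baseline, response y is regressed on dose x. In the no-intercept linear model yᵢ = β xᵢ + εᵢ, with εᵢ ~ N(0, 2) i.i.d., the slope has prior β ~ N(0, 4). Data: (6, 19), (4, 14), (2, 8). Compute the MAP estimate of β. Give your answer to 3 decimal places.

β̂_MAP = 3.292

log p(β | y) = −Σ(yᵢ − βxᵢ)²/(2·2) − β²/(2·4) + const.
Setting the derivative to zero: Σxᵢ(yᵢ − βxᵢ)/2 − β/4 = 0, so β = Σxᵢyᵢ / (Σxᵢ² + σ²/τ²).
Σxᵢyᵢ = 6·19 + 4·14 + 2·8 = 186; Σxᵢ² = 56; σ²/τ² = 0.5.
β̂_MAP = 186 / (56 + 0.5) = 186/56.5 ≈ 3.292.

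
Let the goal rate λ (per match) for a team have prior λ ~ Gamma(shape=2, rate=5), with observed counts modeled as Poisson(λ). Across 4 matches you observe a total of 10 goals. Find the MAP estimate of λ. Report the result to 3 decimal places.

λ̂_MAP = 1.222

Σxᵢ = 10, n = 4.
Posterior ∝ λe^(−5λ) · λ^10e^(−4λ) = λ^11e^(−9λ), i.e. Gamma(shape=12, rate=9).
The mode of a Gamma(a, b) with a ≥ 1 (shape–rate) is (a−1)/b = 11/9 ≈ 1.222.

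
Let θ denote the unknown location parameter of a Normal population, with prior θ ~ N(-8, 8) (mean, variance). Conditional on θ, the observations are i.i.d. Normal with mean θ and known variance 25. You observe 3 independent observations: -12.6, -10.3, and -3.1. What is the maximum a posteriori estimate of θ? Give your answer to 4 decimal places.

θ̂_MAP = -8.3265

n = 3; x̄ = ((-12.6) + (-10.3) + (-3.1))/3 = -26/3 = -26/3 ≈ -8.6667.
For a Normal prior and Normal likelihood with known variance, the posterior is Normal; its mode equals its mean, the precision-weighted average.
Prior precision 1/σ₀² = 1/8 = 0.125; data precision n/σ² = 3/25 = 0.12.
θ̂ = (0.125·(-8) + 0.12·(-26/3)) / (0.125 + 0.12) = (-2.04)/0.245 = -408/49 ≈ -8.3265.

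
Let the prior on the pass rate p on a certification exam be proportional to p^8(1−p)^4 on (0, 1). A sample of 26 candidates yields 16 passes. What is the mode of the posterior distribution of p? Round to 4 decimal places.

p̂_MAP = 0.6316

The prior density ∝ p^8(1−p)^4 is the kernel of Beta(9, 5).
Data: 16 successes in 26 trials. The binomial likelihood contributes p^16(1−p)^10, so the posterior is Beta(9+16, 5+10) = Beta(25, 15).
For Beta(a, b) with a, b > 1 the mode is (a−1)/(a+b−2) = 24/38 ≈ 0.6316.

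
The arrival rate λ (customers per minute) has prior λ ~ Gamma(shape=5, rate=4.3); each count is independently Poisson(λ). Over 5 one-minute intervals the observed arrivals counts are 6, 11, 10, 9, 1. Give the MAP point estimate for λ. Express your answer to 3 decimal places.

Σxᵢ = 6+11+10+9+1 = 37, with n = 5.
Posterior ∝ λ^4e^(−4.3λ) · λ^37e^(−5λ) = λ^41e^(−9.3λ), i.e. Gamma(shape=42, rate=9.3).
The mode of a Gamma(a, b) with a ≥ 1 (shape–rate) is (a−1)/b = 41/9.3 ≈ 4.409.

λ̂_MAP = 4.409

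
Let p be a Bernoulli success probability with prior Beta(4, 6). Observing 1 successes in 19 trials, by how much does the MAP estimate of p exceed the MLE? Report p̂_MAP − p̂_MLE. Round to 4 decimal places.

MAP − MLE = 0.0955

Posterior is Beta(5, 24); MAP = (5−1)/(29−2) = 4/27 ≈ 0.14815.
MLE ignores the prior: p̂_MLE = k/n = 1/19 ≈ 0.05263.
Difference = 4/27 − 1/19 = 49/513 ≈ 0.0955.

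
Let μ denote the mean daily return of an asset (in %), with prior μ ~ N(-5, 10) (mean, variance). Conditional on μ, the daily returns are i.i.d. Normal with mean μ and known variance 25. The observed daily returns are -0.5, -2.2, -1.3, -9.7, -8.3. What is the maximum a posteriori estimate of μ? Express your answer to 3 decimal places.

n = 5; x̄ = ((-0.5) + (-2.2) + (-1.3) + (-9.7) + (-8.3))/5 = -22/5 = -4.4.
For a Normal prior and Normal likelihood with known variance, the posterior is Normal; its mode equals its mean, the precision-weighted average.
Prior precision 1/σ₀² = 1/10 = 0.1; data precision n/σ² = 5/25 = 0.2.
μ̂ = (0.1·(-5) + 0.2·(-4.4)) / (0.1 + 0.2) = (-1.38)/0.3 = -4.600.

μ̂_MAP = -4.600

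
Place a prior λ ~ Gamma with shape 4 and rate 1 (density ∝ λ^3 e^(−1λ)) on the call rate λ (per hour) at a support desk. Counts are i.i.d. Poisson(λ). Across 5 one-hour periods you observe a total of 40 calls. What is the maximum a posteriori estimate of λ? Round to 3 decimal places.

λ̂_MAP = 7.167

Σxᵢ = 40, n = 5.
Posterior ∝ λ^3e^(−1λ) · λ^40e^(−5λ) = λ^43e^(−6λ), i.e. Gamma(shape=44, rate=6).
The mode of a Gamma(a, b) with a ≥ 1 (shape–rate) is (a−1)/b = 43/6 ≈ 7.167.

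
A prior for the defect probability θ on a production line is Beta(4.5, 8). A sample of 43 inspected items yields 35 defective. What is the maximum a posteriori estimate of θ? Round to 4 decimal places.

Prior: Beta(4.5, 8).
Data: 35 successes in 43 trials. The binomial likelihood contributes θ^35(1−θ)^8, so the posterior is Beta(4.5+35, 8+8) = Beta(39.5, 16).
For Beta(a, b) with a, b > 1 the mode is (a−1)/(a+b−2) = 38.5/53.5 ≈ 0.7196.

θ̂_MAP = 0.7196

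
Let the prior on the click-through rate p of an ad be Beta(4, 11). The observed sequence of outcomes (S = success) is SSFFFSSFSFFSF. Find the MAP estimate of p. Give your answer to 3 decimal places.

Prior: Beta(4, 11).
Data: 6 successes in 13 trials (from the sequence). The binomial likelihood contributes p^6(1−p)^7, so the posterior is Beta(4+6, 11+7) = Beta(10, 18).
For Beta(a, b) with a, b > 1 the mode is (a−1)/(a+b−2) = 9/26 ≈ 0.346.

p̂_MAP = 0.346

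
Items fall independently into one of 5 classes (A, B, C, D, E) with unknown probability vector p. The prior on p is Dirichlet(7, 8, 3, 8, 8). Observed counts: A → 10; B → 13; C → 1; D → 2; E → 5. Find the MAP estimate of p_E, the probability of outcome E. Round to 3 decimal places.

MAP estimate of p_E = 0.200

The posterior is Dirichlet(αᵢ + nᵢ) = Dirichlet(17, 21, 4, 10, 13).
For a Dirichlet(a₁,…,a_K) with all aᵢ > 1, the mode has j-th component (aⱼ − 1)/(Σaᵢ − K).
Here Σaᵢ = 65 and K = 5, so p_E = (13 − 1)/(65 − 5) = 12/60 ≈ 0.200.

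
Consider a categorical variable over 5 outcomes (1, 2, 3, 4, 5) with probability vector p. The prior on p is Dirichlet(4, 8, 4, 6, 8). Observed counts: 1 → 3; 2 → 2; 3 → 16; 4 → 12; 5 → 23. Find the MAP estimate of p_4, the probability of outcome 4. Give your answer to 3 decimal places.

MAP estimate: 0.210

The posterior is Dirichlet(αᵢ + nᵢ) = Dirichlet(7, 10, 20, 18, 31).
For a Dirichlet(a₁,…,a_K) with all aᵢ > 1, the mode has j-th component (aⱼ − 1)/(Σaᵢ − K).
Here Σaᵢ = 86 and K = 5, so p_4 = (18 − 1)/(86 − 5) = 17/81 ≈ 0.210.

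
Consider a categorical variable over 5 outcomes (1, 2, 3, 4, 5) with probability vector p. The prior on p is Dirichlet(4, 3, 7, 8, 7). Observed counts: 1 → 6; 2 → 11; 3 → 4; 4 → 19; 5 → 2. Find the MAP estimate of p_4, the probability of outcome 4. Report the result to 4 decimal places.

MAP estimate: 0.3939

The posterior is Dirichlet(αᵢ + nᵢ) = Dirichlet(10, 14, 11, 27, 9).
For a Dirichlet(a₁,…,a_K) with all aᵢ > 1, the mode has j-th component (aⱼ − 1)/(Σaᵢ − K).
Here Σaᵢ = 71 and K = 5, so p_4 = (27 − 1)/(71 − 5) = 26/66 ≈ 0.3939.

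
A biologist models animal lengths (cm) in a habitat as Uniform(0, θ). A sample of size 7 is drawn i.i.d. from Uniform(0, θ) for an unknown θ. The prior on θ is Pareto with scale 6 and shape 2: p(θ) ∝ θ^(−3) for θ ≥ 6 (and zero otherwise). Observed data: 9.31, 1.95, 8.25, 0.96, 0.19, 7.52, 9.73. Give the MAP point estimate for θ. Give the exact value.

The Uniform(0, θ) likelihood is θ^(−n) for θ ≥ max(xᵢ), zero otherwise. Here max(xᵢ) = 9.73.
Posterior ∝ θ^(−3) · θ^(−7) = θ^(−10) on θ ≥ max(6, 9.73) = 9.73.
This density is strictly decreasing in θ, so the posterior mode lies at the lower boundary of the support.

θ̂_MAP = 9.73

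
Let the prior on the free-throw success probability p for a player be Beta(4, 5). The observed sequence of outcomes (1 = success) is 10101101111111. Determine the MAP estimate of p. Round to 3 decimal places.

p̂_MAP = 0.667

Prior: Beta(4, 5).
Data: 11 successes in 14 trials (from the sequence). The binomial likelihood contributes p^11(1−p)^3, so the posterior is Beta(4+11, 5+3) = Beta(15, 8).
For Beta(a, b) with a, b > 1 the mode is (a−1)/(a+b−2) = 14/21 ≈ 0.667.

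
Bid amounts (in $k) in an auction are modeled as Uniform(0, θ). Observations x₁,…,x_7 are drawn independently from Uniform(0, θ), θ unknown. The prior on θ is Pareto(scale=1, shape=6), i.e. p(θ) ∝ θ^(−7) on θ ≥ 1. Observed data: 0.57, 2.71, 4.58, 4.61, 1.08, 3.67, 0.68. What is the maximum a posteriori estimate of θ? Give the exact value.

The Uniform(0, θ) likelihood is θ^(−n) for θ ≥ max(xᵢ), zero otherwise. Here max(xᵢ) = 4.61.
Posterior ∝ θ^(−7) · θ^(−7) = θ^(−14) on θ ≥ max(1, 4.61) = 4.61.
This density is strictly decreasing in θ, so the posterior mode lies at the lower boundary of the support.

θ̂_MAP = 4.61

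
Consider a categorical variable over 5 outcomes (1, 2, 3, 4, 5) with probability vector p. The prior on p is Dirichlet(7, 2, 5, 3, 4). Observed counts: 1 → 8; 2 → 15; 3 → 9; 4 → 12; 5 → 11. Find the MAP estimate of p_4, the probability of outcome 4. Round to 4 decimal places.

The posterior is Dirichlet(αᵢ + nᵢ) = Dirichlet(15, 17, 14, 15, 15).
For a Dirichlet(a₁,…,a_K) with all aᵢ > 1, the mode has j-th component (aⱼ − 1)/(Σaᵢ − K).
Here Σaᵢ = 76 and K = 5, so p_4 = (15 − 1)/(76 − 5) = 14/71 ≈ 0.1972.

MAP estimate: 0.1972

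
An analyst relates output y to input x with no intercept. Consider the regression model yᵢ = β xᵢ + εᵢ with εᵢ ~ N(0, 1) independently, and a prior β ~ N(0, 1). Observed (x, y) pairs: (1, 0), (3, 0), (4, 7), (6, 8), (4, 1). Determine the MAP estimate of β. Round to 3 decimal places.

log p(β | y) = −Σ(yᵢ − βxᵢ)²/(2·1) − β²/(2·1) + const.
Setting the derivative to zero: Σxᵢ(yᵢ − βxᵢ)/1 − β/1 = 0, so β = Σxᵢyᵢ / (Σxᵢ² + σ²/τ²).
Σxᵢyᵢ = 1·0 + 3·0 + 4·7 + 6·8 + 4·1 = 80; Σxᵢ² = 78; σ²/τ² = 1.
β̂_MAP = 80 / (78 + 1) = 80/79 ≈ 1.013.

β̂_MAP = 1.013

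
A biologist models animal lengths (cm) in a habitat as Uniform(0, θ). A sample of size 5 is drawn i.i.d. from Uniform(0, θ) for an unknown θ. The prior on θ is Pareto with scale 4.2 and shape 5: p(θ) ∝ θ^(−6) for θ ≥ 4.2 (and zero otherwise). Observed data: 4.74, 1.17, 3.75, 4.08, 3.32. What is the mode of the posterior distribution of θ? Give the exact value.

The Uniform(0, θ) likelihood is θ^(−n) for θ ≥ max(xᵢ), zero otherwise. Here max(xᵢ) = 4.74.
Posterior ∝ θ^(−6) · θ^(−5) = θ^(−11) on θ ≥ max(4.2, 4.74) = 4.74.
This density is strictly decreasing in θ, so the posterior mode lies at the lower boundary of the support.

θ̂_MAP = 4.74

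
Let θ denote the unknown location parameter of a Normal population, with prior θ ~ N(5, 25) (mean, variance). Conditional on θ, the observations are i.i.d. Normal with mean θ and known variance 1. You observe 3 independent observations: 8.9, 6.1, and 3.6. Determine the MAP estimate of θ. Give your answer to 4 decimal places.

n = 3; x̄ = (8.9 + 6.1 + 3.6)/3 = 18.6/3 = 6.2.
For a Normal prior and Normal likelihood with known variance, the posterior is Normal; its mode equals its mean, the precision-weighted average.
Prior precision 1/σ₀² = 1/25 = 0.04; data precision n/σ² = 3/1 = 3.
θ̂ = (0.04·5 + 3·6.2) / (0.04 + 3) = 18.8/3.04 = 235/38 ≈ 6.1842.

θ̂_MAP = 6.1842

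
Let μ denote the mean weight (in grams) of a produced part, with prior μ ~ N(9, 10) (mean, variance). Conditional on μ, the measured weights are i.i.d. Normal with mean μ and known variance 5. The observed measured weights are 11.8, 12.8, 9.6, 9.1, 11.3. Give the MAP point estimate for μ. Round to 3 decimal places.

n = 5; x̄ = (11.8 + 12.8 + 9.6 + 9.1 + 11.3)/5 = 54.6/5 = 10.92.
For a Normal prior and Normal likelihood with known variance, the posterior is Normal; its mode equals its mean, the precision-weighted average.
Prior precision 1/σ₀² = 1/10 = 0.1; data precision n/σ² = 5/5 = 1.
μ̂ = (0.1·9 + 1·10.92) / (0.1 + 1) = 11.82/1.1 = 591/55 ≈ 10.745.

μ̂_MAP = 10.745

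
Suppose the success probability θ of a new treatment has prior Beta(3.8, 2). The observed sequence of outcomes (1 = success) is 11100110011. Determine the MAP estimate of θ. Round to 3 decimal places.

θ̂_MAP = 0.662

Prior: Beta(3.8, 2).
Data: 7 successes in 11 trials (from the sequence). The binomial likelihood contributes θ^7(1−θ)^4, so the posterior is Beta(3.8+7, 2+4) = Beta(10.8, 6).
For Beta(a, b) with a, b > 1 the mode is (a−1)/(a+b−2) = 9.8/14.8 ≈ 0.662.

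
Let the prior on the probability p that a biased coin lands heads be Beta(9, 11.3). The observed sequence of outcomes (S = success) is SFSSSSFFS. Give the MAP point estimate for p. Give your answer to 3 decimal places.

Prior: Beta(9, 11.3).
Data: 6 successes in 9 trials (from the sequence). The binomial likelihood contributes p^6(1−p)^3, so the posterior is Beta(9+6, 11.3+3) = Beta(15, 14.3).
For Beta(a, b) with a, b > 1 the mode is (a−1)/(a+b−2) = 14/27.3 ≈ 0.513.

p̂_MAP = 0.513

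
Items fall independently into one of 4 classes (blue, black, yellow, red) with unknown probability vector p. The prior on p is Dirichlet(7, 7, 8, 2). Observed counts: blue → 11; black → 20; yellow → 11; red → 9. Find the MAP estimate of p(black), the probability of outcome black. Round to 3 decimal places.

The posterior is Dirichlet(αᵢ + nᵢ) = Dirichlet(18, 27, 19, 11).
For a Dirichlet(a₁,…,a_K) with all aᵢ > 1, the mode has j-th component (aⱼ − 1)/(Σaᵢ − K).
Here Σaᵢ = 75 and K = 4, so p(black) = (27 − 1)/(75 − 4) = 26/71 ≈ 0.366.

MAP estimate of p(black) = 0.366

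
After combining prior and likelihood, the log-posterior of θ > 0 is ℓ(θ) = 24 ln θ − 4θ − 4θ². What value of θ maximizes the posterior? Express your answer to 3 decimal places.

θ̂_MAP = 1.500

ℓ'(θ) = 24/θ − 4 − 8θ. Setting this to zero and multiplying by θ: 8θ² + 4θ − 24 = 0.
θ = (−4 + √(4² + 4·8·24)) / (2·8) = (−4 + √784) / 16 = (−4 + 28)/16 = 3/2.
ℓ''(θ) = −24/θ² − 8 < 0, confirming a maximum.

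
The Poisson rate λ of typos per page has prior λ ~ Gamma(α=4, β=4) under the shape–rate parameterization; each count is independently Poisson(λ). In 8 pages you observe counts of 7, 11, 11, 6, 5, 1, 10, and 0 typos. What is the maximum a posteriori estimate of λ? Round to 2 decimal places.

Σxᵢ = 7+11+11+6+5+1+10+0 = 51, with n = 8.
Posterior ∝ λ^3e^(−4λ) · λ^51e^(−8λ) = λ^54e^(−12λ), i.e. Gamma(shape=55, rate=12).
The mode of a Gamma(a, b) with a ≥ 1 (shape–rate) is (a−1)/b = 54/12 ≈ 4.50.

λ̂_MAP = 4.50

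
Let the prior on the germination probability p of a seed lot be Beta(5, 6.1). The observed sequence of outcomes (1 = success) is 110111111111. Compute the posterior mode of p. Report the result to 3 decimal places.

Prior: Beta(5, 6.1).
Data: 11 successes in 12 trials (from the sequence). The binomial likelihood contributes p^11(1−p)^1, so the posterior is Beta(5+11, 6.1+1) = Beta(16, 7.1).
For Beta(a, b) with a, b > 1 the mode is (a−1)/(a+b−2) = 15/21.1 ≈ 0.711.

p̂_MAP = 0.711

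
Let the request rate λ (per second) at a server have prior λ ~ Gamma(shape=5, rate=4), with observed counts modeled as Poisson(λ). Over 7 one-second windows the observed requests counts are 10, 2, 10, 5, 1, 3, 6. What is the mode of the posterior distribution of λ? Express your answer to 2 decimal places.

λ̂_MAP = 3.73

Σxᵢ = 10+2+10+5+1+3+6 = 37, with n = 7.
Posterior ∝ λ^4e^(−4λ) · λ^37e^(−7λ) = λ^41e^(−11λ), i.e. Gamma(shape=42, rate=11).
The mode of a Gamma(a, b) with a ≥ 1 (shape–rate) is (a−1)/b = 41/11 ≈ 3.73.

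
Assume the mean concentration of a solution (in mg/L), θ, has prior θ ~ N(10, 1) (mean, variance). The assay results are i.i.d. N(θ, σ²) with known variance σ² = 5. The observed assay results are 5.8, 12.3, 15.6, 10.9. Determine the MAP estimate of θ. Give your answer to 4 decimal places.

θ̂_MAP = 10.5111

n = 4; x̄ = (5.8 + 12.3 + 15.6 + 10.9)/4 = 44.6/4 = 11.15.
For a Normal prior and Normal likelihood with known variance, the posterior is Normal; its mode equals its mean, the precision-weighted average.
Prior precision 1/σ₀² = 1/1 = 1; data precision n/σ² = 4/5 = 0.8.
θ̂ = (1·10 + 0.8·11.15) / (1 + 0.8) = 18.92/1.8 = 473/45 ≈ 10.5111.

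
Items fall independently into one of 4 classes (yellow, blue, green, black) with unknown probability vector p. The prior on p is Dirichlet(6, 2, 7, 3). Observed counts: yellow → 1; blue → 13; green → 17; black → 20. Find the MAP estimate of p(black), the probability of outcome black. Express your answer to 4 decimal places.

MAP estimate of p(black) = 0.3385

The posterior is Dirichlet(αᵢ + nᵢ) = Dirichlet(7, 15, 24, 23).
For a Dirichlet(a₁,…,a_K) with all aᵢ > 1, the mode has j-th component (aⱼ − 1)/(Σaᵢ − K).
Here Σaᵢ = 69 and K = 4, so p(black) = (23 − 1)/(69 − 4) = 22/65 ≈ 0.3385.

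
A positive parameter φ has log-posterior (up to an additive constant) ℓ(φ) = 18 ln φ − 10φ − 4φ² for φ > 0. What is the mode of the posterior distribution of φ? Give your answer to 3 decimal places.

ℓ'(φ) = 18/φ − 10 − 8φ. Setting this to zero and multiplying by φ: 8φ² + 10φ − 18 = 0.
φ = (−10 + √(10² + 4·8·18)) / (2·8) = (−10 + √676) / 16 = (−10 + 26)/16 = 1.
ℓ''(φ) = −18/φ² − 8 < 0, confirming a maximum.

φ̂_MAP = 1.000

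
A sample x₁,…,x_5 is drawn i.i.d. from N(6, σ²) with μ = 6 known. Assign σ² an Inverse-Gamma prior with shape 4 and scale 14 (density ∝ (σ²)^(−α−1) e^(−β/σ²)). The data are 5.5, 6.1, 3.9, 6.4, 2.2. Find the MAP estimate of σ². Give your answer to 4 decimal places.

σ̂²_MAP = 3.1513

Sum of squared deviations about the known mean: SS = (5.5−6)² + (6.1−6)² + (3.9−6)² + (6.4−6)² + (2.2−6)² = 19.27.
The Normal likelihood contributes (σ²)^(−n/2) exp(−SS/(2σ²)), so the posterior is Inverse-Gamma(α + n/2, β + SS/2) = Inverse-Gamma(6.5, 23.635).
The mode of Inverse-Gamma(a, b) is b/(a+1) = 23.635/7.5 ≈ 3.1513.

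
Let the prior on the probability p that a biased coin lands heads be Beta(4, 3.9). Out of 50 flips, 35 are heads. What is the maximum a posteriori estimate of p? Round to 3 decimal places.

p̂_MAP = 0.680

Prior: Beta(4, 3.9).
Data: 35 successes in 50 trials. The binomial likelihood contributes p^35(1−p)^15, so the posterior is Beta(4+35, 3.9+15) = Beta(39, 18.9).
For Beta(a, b) with a, b > 1 the mode is (a−1)/(a+b−2) = 38/55.9 ≈ 0.680.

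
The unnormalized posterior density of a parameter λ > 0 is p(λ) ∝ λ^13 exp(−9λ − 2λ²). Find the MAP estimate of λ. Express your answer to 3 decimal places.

ℓ'(λ) = 13/λ − 9 − 4λ. Setting this to zero and multiplying by λ: 4λ² + 9λ − 13 = 0.
λ = (−9 + √(9² + 4·4·13)) / (2·4) = (−9 + √289) / 8 = (−9 + 17)/8 = 1.
ℓ''(λ) = −13/λ² − 4 < 0, confirming a maximum.

λ̂_MAP = 1.000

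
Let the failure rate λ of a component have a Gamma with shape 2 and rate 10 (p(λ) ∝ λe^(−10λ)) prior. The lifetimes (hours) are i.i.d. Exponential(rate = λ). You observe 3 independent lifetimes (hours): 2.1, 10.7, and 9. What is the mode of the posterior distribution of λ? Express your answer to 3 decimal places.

λ̂_MAP = 0.126

The Exponential(rate=λ) likelihood is ∝ λ^n e^(−λΣtᵢ). Here n = 3 and Σtᵢ = 2.1 + 10.7 + 9 = 21.8.
Posterior ∝ λe^(−10λ) · λ^3e^(−21.8λ) = λ^4e^(−31.8λ), i.e. Gamma(5, 31.8).
Mode = (a−1)/b = 4/31.8 ≈ 0.126.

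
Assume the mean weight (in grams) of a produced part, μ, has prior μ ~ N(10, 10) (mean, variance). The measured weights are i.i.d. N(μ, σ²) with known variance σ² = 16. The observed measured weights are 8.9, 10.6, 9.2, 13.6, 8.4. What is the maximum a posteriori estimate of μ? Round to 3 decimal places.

μ̂_MAP = 10.106

n = 5; x̄ = (8.9 + 10.6 + 9.2 + 13.6 + 8.4)/5 = 50.7/5 = 10.14.
For a Normal prior and Normal likelihood with known variance, the posterior is Normal; its mode equals its mean, the precision-weighted average.
Prior precision 1/σ₀² = 1/10 = 0.1; data precision n/σ² = 5/16 = 0.3125.
μ̂ = (0.1·10 + 0.3125·10.14) / (0.1 + 0.3125) = 4.16875/0.4125 = 667/66 ≈ 10.106.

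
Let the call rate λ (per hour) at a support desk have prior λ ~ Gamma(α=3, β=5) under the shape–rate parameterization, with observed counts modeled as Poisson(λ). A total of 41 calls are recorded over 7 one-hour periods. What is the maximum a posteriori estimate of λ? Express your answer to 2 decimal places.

Σxᵢ = 41, n = 7.
Posterior ∝ λ^2e^(−5λ) · λ^41e^(−7λ) = λ^43e^(−12λ), i.e. Gamma(shape=44, rate=12).
The mode of a Gamma(a, b) with a ≥ 1 (shape–rate) is (a−1)/b = 43/12 ≈ 3.58.

λ̂_MAP = 3.58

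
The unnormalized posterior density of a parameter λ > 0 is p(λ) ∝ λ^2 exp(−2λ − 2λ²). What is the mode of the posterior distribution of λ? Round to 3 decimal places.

λ̂_MAP = 0.500

ℓ'(λ) = 2/λ − 2 − 4λ. Setting this to zero and multiplying by λ: 4λ² + 2λ − 2 = 0.
λ = (−2 + √(2² + 4·4·2)) / (2·4) = (−2 + √36) / 8 = (−2 + 6)/8 = 1/2.
ℓ''(λ) = −2/λ² − 4 < 0, confirming a maximum.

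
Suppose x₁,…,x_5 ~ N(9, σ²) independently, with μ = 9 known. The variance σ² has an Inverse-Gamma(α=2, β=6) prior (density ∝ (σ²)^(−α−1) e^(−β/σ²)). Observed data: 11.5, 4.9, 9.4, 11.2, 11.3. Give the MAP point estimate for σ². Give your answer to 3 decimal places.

Sum of squared deviations about the known mean: SS = (11.5−9)² + (4.9−9)² + (9.4−9)² + (11.2−9)² + (11.3−9)² = 33.35.
The Normal likelihood contributes (σ²)^(−n/2) exp(−SS/(2σ²)), so the posterior is Inverse-Gamma(α + n/2, β + SS/2) = Inverse-Gamma(4.5, 22.675).
The mode of Inverse-Gamma(a, b) is b/(a+1) = 22.675/5.5 ≈ 4.123.

σ̂²_MAP = 4.123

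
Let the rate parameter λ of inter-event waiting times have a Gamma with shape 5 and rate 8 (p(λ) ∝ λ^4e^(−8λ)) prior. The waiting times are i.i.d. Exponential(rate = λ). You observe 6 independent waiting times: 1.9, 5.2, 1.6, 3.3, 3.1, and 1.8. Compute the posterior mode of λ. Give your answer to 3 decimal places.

The Exponential(rate=λ) likelihood is ∝ λ^n e^(−λΣtᵢ). Here n = 6 and Σtᵢ = 1.9 + 5.2 + 1.6 + 3.3 + 3.1 + 1.8 = 16.9.
Posterior ∝ λ^4e^(−8λ) · λ^6e^(−16.9λ) = λ^10e^(−24.9λ), i.e. Gamma(11, 24.9).
Mode = (a−1)/b = 10/24.9 ≈ 0.402.

λ̂_MAP = 0.402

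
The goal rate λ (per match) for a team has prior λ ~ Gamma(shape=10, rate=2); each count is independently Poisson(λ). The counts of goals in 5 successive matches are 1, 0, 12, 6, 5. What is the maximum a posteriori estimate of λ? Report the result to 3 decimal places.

Σxᵢ = 1+0+12+6+5 = 24, with n = 5.
Posterior ∝ λ^9e^(−2λ) · λ^24e^(−5λ) = λ^33e^(−7λ), i.e. Gamma(shape=34, rate=7).
The mode of a Gamma(a, b) with a ≥ 1 (shape–rate) is (a−1)/b = 33/7 ≈ 4.714.

λ̂_MAP = 4.714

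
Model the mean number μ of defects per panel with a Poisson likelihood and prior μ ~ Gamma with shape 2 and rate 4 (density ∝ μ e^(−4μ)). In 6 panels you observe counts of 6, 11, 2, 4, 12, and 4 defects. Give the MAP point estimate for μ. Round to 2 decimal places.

Σxᵢ = 6+11+2+4+12+4 = 39, with n = 6.
Posterior ∝ μe^(−4μ) · μ^39e^(−6μ) = μ^40e^(−10μ), i.e. Gamma(shape=41, rate=10).
The mode of a Gamma(a, b) with a ≥ 1 (shape–rate) is (a−1)/b = 40/10 ≈ 4.00.

μ̂_MAP = 4.00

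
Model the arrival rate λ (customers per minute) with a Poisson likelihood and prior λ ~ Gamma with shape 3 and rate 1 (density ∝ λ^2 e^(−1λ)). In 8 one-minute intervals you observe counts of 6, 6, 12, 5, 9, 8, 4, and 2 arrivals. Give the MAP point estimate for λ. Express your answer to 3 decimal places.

λ̂_MAP = 6.000

Σxᵢ = 6+6+12+5+9+8+4+2 = 52, with n = 8.
Posterior ∝ λ^2e^(−1λ) · λ^52e^(−8λ) = λ^54e^(−9λ), i.e. Gamma(shape=55, rate=9).
The mode of a Gamma(a, b) with a ≥ 1 (shape–rate) is (a−1)/b = 54/9 ≈ 6.000.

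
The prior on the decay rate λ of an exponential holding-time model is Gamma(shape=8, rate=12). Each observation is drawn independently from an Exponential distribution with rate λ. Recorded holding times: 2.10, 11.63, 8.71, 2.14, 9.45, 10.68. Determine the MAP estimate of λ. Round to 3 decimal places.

λ̂_MAP = 0.229

The Exponential(rate=λ) likelihood is ∝ λ^n e^(−λΣtᵢ). Here n = 6 and Σtᵢ = 2.10 + 11.63 + 8.71 + 2.14 + 9.45 + 10.68 = 44.71.
Posterior ∝ λ^7e^(−12λ) · λ^6e^(−44.71λ) = λ^13e^(−56.71λ), i.e. Gamma(14, 56.71).
Mode = (a−1)/b = 13/56.71 ≈ 0.229.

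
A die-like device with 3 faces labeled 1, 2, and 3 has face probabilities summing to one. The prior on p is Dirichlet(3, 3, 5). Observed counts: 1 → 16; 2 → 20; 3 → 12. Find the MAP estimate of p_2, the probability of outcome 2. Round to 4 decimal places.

MAP estimate: 0.3929

The posterior is Dirichlet(αᵢ + nᵢ) = Dirichlet(19, 23, 17).
For a Dirichlet(a₁,…,a_K) with all aᵢ > 1, the mode has j-th component (aⱼ − 1)/(Σaᵢ − K).
Here Σaᵢ = 59 and K = 3, so p_2 = (23 − 1)/(59 − 3) = 22/56 ≈ 0.3929.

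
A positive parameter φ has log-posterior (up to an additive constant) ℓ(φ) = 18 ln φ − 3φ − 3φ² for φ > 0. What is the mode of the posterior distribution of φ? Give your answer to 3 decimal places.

ℓ'(φ) = 18/φ − 3 − 6φ. Setting this to zero and multiplying by φ: 6φ² + 3φ − 18 = 0.
φ = (−3 + √(3² + 4·6·18)) / (2·6) = (−3 + √441) / 12 = (−3 + 21)/12 = 3/2.
ℓ''(φ) = −18/φ² − 6 < 0, confirming a maximum.

φ̂_MAP = 1.500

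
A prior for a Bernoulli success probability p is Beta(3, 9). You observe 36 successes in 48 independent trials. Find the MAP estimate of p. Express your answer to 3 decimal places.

Prior: Beta(3, 9).
Data: 36 successes in 48 trials. The binomial likelihood contributes p^36(1−p)^12, so the posterior is Beta(3+36, 9+12) = Beta(39, 21).
For Beta(a, b) with a, b > 1 the mode is (a−1)/(a+b−2) = 38/58 ≈ 0.655.

p̂_MAP = 0.655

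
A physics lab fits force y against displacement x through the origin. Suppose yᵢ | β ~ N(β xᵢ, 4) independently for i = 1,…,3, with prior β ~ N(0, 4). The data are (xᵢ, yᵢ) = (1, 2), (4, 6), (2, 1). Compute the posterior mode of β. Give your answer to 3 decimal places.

log p(β | y) = −Σ(yᵢ − βxᵢ)²/(2·4) − β²/(2·4) + const.
Setting the derivative to zero: Σxᵢ(yᵢ − βxᵢ)/4 − β/4 = 0, so β = Σxᵢyᵢ / (Σxᵢ² + σ²/τ²).
Σxᵢyᵢ = 1·2 + 4·6 + 2·1 = 28; Σxᵢ² = 21; σ²/τ² = 1.
β̂_MAP = 28 / (21 + 1) = 28/22 ≈ 1.273.

β̂_MAP = 1.273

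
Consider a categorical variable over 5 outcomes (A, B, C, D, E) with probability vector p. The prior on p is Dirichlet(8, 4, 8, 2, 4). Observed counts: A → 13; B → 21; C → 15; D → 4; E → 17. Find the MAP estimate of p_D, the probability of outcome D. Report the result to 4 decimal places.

MAP estimate of p_D = 0.0549

The posterior is Dirichlet(αᵢ + nᵢ) = Dirichlet(21, 25, 23, 6, 21).
For a Dirichlet(a₁,…,a_K) with all aᵢ > 1, the mode has j-th component (aⱼ − 1)/(Σaᵢ − K).
Here Σaᵢ = 96 and K = 5, so p_D = (6 − 1)/(96 − 5) = 5/91 ≈ 0.0549.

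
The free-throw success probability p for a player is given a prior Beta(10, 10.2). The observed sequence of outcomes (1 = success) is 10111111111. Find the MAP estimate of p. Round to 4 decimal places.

p̂_MAP = 0.6507

Prior: Beta(10, 10.2).
Data: 10 successes in 11 trials (from the sequence). The binomial likelihood contributes p^10(1−p)^1, so the posterior is Beta(10+10, 10.2+1) = Beta(20, 11.2).
For Beta(a, b) with a, b > 1 the mode is (a−1)/(a+b−2) = 19/29.2 ≈ 0.6507.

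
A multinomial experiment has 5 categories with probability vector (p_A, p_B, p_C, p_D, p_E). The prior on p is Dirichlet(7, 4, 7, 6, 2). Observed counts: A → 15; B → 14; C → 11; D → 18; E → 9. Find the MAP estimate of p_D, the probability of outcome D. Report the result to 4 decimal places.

MAP estimate of p_D = 0.2614

The posterior is Dirichlet(αᵢ + nᵢ) = Dirichlet(22, 18, 18, 24, 11).
For a Dirichlet(a₁,…,a_K) with all aᵢ > 1, the mode has j-th component (aⱼ − 1)/(Σaᵢ − K).
Here Σaᵢ = 93 and K = 5, so p_D = (24 − 1)/(93 − 5) = 23/88 ≈ 0.2614.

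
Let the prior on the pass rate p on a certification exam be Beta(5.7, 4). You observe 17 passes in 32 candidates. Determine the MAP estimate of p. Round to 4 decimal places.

p̂_MAP = 0.5466

Prior: Beta(5.7, 4).
Data: 17 successes in 32 trials. The binomial likelihood contributes p^17(1−p)^15, so the posterior is Beta(5.7+17, 4+15) = Beta(22.7, 19).
For Beta(a, b) with a, b > 1 the mode is (a−1)/(a+b−2) = 21.7/39.7 ≈ 0.5466.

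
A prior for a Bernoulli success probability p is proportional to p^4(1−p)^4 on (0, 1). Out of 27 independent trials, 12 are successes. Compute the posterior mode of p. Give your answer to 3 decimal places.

p̂_MAP = 0.457

The prior density ∝ p^4(1−p)^4 is the kernel of Beta(5, 5).
Data: 12 successes in 27 trials. The binomial likelihood contributes p^12(1−p)^15, so the posterior is Beta(5+12, 5+15) = Beta(17, 20).
For Beta(a, b) with a, b > 1 the mode is (a−1)/(a+b−2) = 16/35 ≈ 0.457.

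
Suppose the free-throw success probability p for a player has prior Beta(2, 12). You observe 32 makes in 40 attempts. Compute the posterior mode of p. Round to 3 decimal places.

p̂_MAP = 0.635

Prior: Beta(2, 12).
Data: 32 successes in 40 trials. The binomial likelihood contributes p^32(1−p)^8, so the posterior is Beta(2+32, 12+8) = Beta(34, 20).
For Beta(a, b) with a, b > 1 the mode is (a−1)/(a+b−2) = 33/52 ≈ 0.635.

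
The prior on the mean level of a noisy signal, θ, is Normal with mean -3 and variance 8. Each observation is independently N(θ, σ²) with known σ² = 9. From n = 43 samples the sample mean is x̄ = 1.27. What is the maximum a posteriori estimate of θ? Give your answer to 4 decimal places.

θ̂_MAP = 1.1611

n = 43, x̄ = 1.27.
For a Normal prior and Normal likelihood with known variance, the posterior is Normal; its mode equals its mean, the precision-weighted average.
Prior precision 1/σ₀² = 1/8 = 0.125; data precision n/σ² = 43/9.
θ̂ = (0.125·(-3) + (43/9)·1.27) / (0.125 + 43/9) = (10247/1800)/(353/72) = 10247/8825 ≈ 1.1611.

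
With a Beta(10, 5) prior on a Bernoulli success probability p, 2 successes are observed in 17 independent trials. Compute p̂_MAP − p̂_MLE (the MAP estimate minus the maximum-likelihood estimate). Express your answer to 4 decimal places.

MAP − MLE = 0.2490

Posterior is Beta(12, 20); MAP = (12−1)/(32−2) = 11/30 ≈ 0.36667.
MLE ignores the prior: p̂_MLE = k/n = 2/17 ≈ 0.11765.
Difference = 11/30 − 2/17 = 127/510 ≈ 0.2490.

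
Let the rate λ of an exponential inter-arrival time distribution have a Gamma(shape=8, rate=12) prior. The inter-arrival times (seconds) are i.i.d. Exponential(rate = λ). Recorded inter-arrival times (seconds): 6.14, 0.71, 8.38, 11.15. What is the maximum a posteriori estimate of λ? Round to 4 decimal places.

λ̂_MAP = 0.2866

The Exponential(rate=λ) likelihood is ∝ λ^n e^(−λΣtᵢ). Here n = 4 and Σtᵢ = 6.14 + 0.71 + 8.38 + 11.15 = 26.38.
Posterior ∝ λ^7e^(−12λ) · λ^4e^(−26.38λ) = λ^11e^(−38.38λ), i.e. Gamma(12, 38.38).
Mode = (a−1)/b = 11/38.38 ≈ 0.2866.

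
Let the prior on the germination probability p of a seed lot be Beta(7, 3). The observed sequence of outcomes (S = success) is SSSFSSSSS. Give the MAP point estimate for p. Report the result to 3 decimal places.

p̂_MAP = 0.824

Prior: Beta(7, 3).
Data: 8 successes in 9 trials (from the sequence). The binomial likelihood contributes p^8(1−p)^1, so the posterior is Beta(7+8, 3+1) = Beta(15, 4).
For Beta(a, b) with a, b > 1 the mode is (a−1)/(a+b−2) = 14/17 ≈ 0.824.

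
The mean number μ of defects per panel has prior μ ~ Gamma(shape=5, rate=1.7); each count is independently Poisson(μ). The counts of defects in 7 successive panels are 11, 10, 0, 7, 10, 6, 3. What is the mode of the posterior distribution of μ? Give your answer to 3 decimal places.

Σxᵢ = 11+10+0+7+10+6+3 = 47, with n = 7.
Posterior ∝ μ^4e^(−1.7μ) · μ^47e^(−7μ) = μ^51e^(−8.7μ), i.e. Gamma(shape=52, rate=8.7).
The mode of a Gamma(a, b) with a ≥ 1 (shape–rate) is (a−1)/b = 51/8.7 ≈ 5.862.

μ̂_MAP = 5.862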